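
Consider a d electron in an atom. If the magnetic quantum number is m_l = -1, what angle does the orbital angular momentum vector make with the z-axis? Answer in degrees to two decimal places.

θ ≈ 114.09°

For a d orbital, l = 2.
|L|² = l(l+1)ℏ² = 6ℏ², so |L| = √6 ℏ.
L_z = m_l ℏ = −1ℏ.
cos θ = L_z/|L| = -1/√6, so θ ≈ 114.09°.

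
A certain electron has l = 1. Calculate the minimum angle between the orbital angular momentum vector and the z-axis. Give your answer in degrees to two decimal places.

θ_min ≈ 45.00°

|L|² = l(l+1)ℏ² = 2ℏ², so |L| = √2 ℏ.
The smallest angle corresponds to the largest L_z, i.e. m_l = l = 1, giving L_z = 1ℏ.
cos θ_min = 1/√2, so θ_min ≈ 45.00°.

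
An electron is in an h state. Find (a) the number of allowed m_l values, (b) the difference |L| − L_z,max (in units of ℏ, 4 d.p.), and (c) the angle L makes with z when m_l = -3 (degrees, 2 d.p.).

11 values; |L|−L_z,max ≈ 0.4772ℏ; θ(m_l=-3) ≈ 123.21°

For an h orbital, l = 5.
There are 2l+1 = 11 values of m_l.
|L| − L_z,max = (√30 − 5)ℏ ≈ 0.4772ℏ.
For m_l = -3: cos θ = -3/√30, θ ≈ 123.21°.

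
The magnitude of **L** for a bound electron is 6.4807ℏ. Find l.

|L| = ℏ√(l(l+1)), so l(l+1) = 42.
l² + l − 42 = 0 ⇒ l = 6.

l = 6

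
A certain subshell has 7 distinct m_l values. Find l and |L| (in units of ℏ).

l = 3, |L| = 2√3 ℏ ≈ 3.464ℏ

7 = 2l + 1, so l = (7−1)/2 = 3.
Then |L| = √(l(l+1)) ℏ = 2√3 ℏ.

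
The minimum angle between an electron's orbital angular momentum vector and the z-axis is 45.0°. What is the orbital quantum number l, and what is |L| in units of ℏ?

l = 1, |L| = √2 ℏ ≈ 1.414ℏ

cos θ_min = l/√(l(l+1)) = √(l/(l+1)), so l/(l+1) = cos²(45.0°) = 0.5000.
Solving: l = 1.
Then |L| = ℏ√(1·2) = √2 ℏ.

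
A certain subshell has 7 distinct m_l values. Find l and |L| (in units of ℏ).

l = 3, |L| = 2√3 ℏ ≈ 3.464ℏ

7 = 2l + 1, so l = (7−1)/2 = 3.
|L| = ℏ√(l(l+1)) = ℏ√(3·4) = 2√3 ℏ.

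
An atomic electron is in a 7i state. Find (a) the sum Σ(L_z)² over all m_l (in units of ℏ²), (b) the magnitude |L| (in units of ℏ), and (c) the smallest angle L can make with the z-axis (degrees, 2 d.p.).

7i means n = 7, l = 6.
Σ m_l² = 182, so Σ(L_z)² = 182 ℏ².
|L| = ℏ√(6·7) = √42 ℏ ≈ 6.481ℏ.
cos θ_min = 6/√42, so θ_min ≈ 22.21°.

Σ(L_z)² = 182 ℏ²; |L| = √42 ℏ ≈ 6.481ℏ; θ_min ≈ 22.21°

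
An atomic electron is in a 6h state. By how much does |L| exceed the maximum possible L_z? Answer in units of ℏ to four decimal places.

|L| − L_z,max ≈ 0.4772ℏ

For 6h, l = 5.
|L| = √30 ℏ ≈ 5.4772ℏ, while L_z,max = lℏ = 5ℏ.
The difference is (√30 − 5)ℏ ≈ 0.4772ℏ.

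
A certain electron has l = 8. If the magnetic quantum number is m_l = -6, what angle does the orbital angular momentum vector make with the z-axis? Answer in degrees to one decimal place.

|L| = ℏ√(l(l+1)) = 6√2 ℏ.
L_z = m_l ℏ = −6ℏ.
cos θ = L_z/|L| = -6/√72, so θ ≈ 135.0°.

θ ≈ 135.0°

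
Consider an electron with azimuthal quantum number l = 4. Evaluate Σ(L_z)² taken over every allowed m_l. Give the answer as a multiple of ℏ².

m_l ∈ {-4, -3, -2, -1, 0, 1, 2, 3, 4}.
Σ m_l² = 2·(1 + 4 + 9 + 16) = 60.

Σ(L_z)² = 60 ℏ²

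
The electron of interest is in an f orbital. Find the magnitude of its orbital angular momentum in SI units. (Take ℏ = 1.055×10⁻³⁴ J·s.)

|L| = 3.655×10⁻³⁴ J·s

An f state has l = 3.
|L| = ℏ√(l(l+1)) = ℏ√(3·4) = 2√3 ℏ
Numerically, |L| = 3.464 × (1.055×10⁻³⁴ J·s) = 3.655×10⁻³⁴ J·s.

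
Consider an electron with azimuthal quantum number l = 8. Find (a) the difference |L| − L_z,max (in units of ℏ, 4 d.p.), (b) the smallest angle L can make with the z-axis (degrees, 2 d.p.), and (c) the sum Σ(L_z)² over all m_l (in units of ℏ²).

|L|−L_z,max ≈ 0.4853ℏ; θ_min ≈ 19.47°; Σ(L_z)² = 408 ℏ²

|L| − L_z,max = (6√2 − 8)ℏ ≈ 0.4853ℏ.
cos θ_min = 8/√72, so θ_min ≈ 19.47°.
Σ m_l² = 408, so Σ(L_z)² = 408 ℏ².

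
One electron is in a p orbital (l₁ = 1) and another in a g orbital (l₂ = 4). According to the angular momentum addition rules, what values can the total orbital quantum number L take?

L = 3, 4, 5

Angular momentum addition gives L = |l₁ − l₂|, …, l₁ + l₂.
Allowed values: L = 3, 4, 5.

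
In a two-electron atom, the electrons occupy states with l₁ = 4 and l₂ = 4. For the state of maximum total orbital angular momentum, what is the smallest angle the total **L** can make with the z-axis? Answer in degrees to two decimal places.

θ_min ≈ 19.47°

By the triangle rule, |l₁ − l₂| ≤ L ≤ l₁ + l₂.
L ∈ {0, 1, 2, 3, 4, 5, 6, 7, 8}.
The maximum is L = 8, with |L_tot| = ℏ√(8·9) = 6√2 ℏ.
The minimum angle with z is arccos(8/√72) ≈ 19.47°.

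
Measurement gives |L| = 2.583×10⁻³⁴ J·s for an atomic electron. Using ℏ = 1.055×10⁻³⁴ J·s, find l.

In units of ℏ, |L| ≈ 2.448.
l(l+1) ≈ 2.448² ≈ 5.99, so l = 2.

l = 2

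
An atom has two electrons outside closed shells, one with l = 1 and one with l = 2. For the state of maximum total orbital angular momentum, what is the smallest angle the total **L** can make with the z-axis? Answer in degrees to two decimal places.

L runs from |1 − 2| = 1 to 1 + 2 = 3.
Allowed values: L = 1, 2, 3.
The maximum is L = 3, with |L_tot| = ℏ√(3·4) = 2√3 ℏ.
The minimum angle with z is arccos(3/√12) ≈ 30.00°.

θ_min ≈ 30.00°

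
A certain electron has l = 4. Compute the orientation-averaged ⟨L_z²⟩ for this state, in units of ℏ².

The allowed m_l values are -4, -3, -2, -1, 0, 1, 2, 3, 4.
⟨L_z²⟩ = ℏ²·(Σ m_l²)/(2l+1) = ℏ²·60/9 = 6.667ℏ².

⟨L_z²⟩ = 6.667 ℏ²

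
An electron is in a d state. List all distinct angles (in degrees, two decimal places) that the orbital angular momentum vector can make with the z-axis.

A d state has l = 2.
|L| = ℏ√(l(l+1)) = √6 ℏ.
cos θ = m_l/√6 for each m_l ∈ {-2, -1, 0, 1, 2}.

θ ∈ {35.26°, 65.91°, 90.00°, 114.09°, 144.74°}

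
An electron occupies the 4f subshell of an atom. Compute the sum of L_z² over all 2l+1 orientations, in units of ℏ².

Σ(L_z)² = 28 ℏ²

For 4f, l = 3.
m_l runs from −3 to 3, i.e. {-3, -2, -1, 0, 1, 2, 3}.
Σ m_l² = l(l+1)(2l+1)/3 = 3·4·7/3 = 28.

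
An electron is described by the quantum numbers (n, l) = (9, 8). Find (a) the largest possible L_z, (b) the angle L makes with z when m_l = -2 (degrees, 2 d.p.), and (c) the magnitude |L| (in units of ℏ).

L_z,max = 8ℏ; θ(m_l=-2) ≈ 103.63°; |L| = 6√2 ℏ ≈ 8.485ℏ

L_z,max = lℏ = 8ℏ.
For m_l = -2: cos θ = -2/√72, θ ≈ 103.63°.
|L| = ℏ√(8·9) = 6√2 ℏ ≈ 8.485ℏ.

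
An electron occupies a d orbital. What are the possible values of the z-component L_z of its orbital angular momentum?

The letter d corresponds to l = 2.
L_z = m_l ℏ with m_l ranging from −l to +l in integer steps.
For l = 2: m_l ∈ {-2, -1, 0, 1, 2}.

L_z ∈ {−2ℏ, −ℏ, 0, ℏ, 2ℏ}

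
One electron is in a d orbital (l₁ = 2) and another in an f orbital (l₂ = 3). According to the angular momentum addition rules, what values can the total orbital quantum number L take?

L runs from |2 − 3| = 1 to 2 + 3 = 5.
So L can be 1, 2, 3, 4, 5.

L = 1, 2, 3, 4, 5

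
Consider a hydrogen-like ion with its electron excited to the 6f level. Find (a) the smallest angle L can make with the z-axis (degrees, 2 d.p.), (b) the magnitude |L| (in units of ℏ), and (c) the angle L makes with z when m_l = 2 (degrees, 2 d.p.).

θ_min ≈ 30.00°; |L| = 2√3 ℏ ≈ 3.464ℏ; θ(m_l=2) ≈ 54.74°

The 6f level has l = 3.
cos θ_min = 3/√12, so θ_min ≈ 30.00°.
|L| = ℏ√(3·4) = 2√3 ℏ ≈ 3.464ℏ.
For m_l = 2: cos θ = 2/√12, θ ≈ 54.74°.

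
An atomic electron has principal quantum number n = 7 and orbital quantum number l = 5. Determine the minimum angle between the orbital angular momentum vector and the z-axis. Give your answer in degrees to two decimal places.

|L| = √(l(l+1)) ℏ = √30 ℏ.
The smallest angle corresponds to the largest L_z, i.e. m_l = l = 5, giving L_z = 5ℏ.
cos θ_min = 5/√30, so θ_min ≈ 24.09°.

θ_min ≈ 24.09°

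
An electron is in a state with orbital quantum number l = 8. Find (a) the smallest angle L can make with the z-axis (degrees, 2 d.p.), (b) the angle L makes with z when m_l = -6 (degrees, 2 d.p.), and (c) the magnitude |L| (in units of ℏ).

θ_min ≈ 19.47°; θ(m_l=-6) ≈ 135.00°; |L| = 6√2 ℏ ≈ 8.485ℏ

cos θ_min = 8/√72, so θ_min ≈ 19.47°.
For m_l = -6: cos θ = -6/√72, θ ≈ 135.00°.
|L| = ℏ√(8·9) = 6√2 ℏ ≈ 8.485ℏ.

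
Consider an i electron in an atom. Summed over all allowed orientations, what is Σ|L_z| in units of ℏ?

Σ|L_z| = 42 ℏ

The letter i corresponds to l = 6.
m_l runs from −6 to 6, i.e. {-6, -5, -4, -3, -2, -1, 0, 1, 2, 3, 4, 5, 6}.
Σ|m_l| = 2·6(6+1)/2 = 42.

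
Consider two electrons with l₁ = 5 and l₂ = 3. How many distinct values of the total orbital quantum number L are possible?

7

Angular momentum addition gives L = |l₁ − l₂|, …, l₁ + l₂.
So L can be 2, 3, 4, 5, 6, 7, 8.
That is 7 values.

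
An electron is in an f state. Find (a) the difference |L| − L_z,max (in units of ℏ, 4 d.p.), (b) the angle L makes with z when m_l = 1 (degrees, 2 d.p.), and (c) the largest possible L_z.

An f state has l = 3.
|L| − L_z,max = (2√3 − 3)ℏ ≈ 0.4641ℏ.
For m_l = 1: cos θ = 1/√12, θ ≈ 73.22°.
L_z,max = lℏ = 3ℏ.

|L|−L_z,max ≈ 0.4641ℏ; θ(m_l=1) ≈ 73.22°; L_z,max = 3ℏ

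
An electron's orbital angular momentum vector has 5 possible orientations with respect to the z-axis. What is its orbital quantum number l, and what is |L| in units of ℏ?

Since there are 2l+1 = 5 values of m_l, l = 2.
|L| = ℏ√(l(l+1)) = ℏ√(2·3) = √6 ℏ.

l = 2, |L| = √6 ℏ ≈ 2.449ℏ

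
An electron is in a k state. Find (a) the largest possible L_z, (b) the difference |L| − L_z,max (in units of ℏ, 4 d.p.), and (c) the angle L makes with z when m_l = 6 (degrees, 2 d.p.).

L_z,max = 7ℏ; |L|−L_z,max ≈ 0.4833ℏ; θ(m_l=6) ≈ 36.70°

For a k orbital, l = 7.
L_z,max = lℏ = 7ℏ.
|L| − L_z,max = (2√14 − 7)ℏ ≈ 0.4833ℏ.
For m_l = 6: cos θ = 6/√56, θ ≈ 36.70°.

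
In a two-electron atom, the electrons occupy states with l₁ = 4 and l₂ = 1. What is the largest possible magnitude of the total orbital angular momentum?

L runs from |4 − 1| = 3 to 4 + 1 = 5.
So L can be 3, 4, 5.
The largest magnitude corresponds to L = 5: |L_tot| = ℏ√(5·6) = √30 ℏ.

|L_tot|_max = √30 ℏ ≈ 5.477ℏ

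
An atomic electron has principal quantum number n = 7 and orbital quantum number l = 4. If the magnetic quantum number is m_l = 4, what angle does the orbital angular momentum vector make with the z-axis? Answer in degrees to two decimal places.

θ ≈ 26.57°

|L| = ℏ√(l(l+1)) = 2√5 ℏ.
L_z = m_l ℏ = 4ℏ.
cos θ = L_z/|L| = 4/√20, so θ ≈ 26.57°.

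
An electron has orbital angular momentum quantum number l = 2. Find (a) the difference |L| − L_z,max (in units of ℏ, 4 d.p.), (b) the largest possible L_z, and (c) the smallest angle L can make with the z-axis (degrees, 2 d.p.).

|L|−L_z,max ≈ 0.4495ℏ; L_z,max = 2ℏ; θ_min ≈ 35.26°

|L| − L_z,max = (√6 − 2)ℏ ≈ 0.4495ℏ.
L_z,max = lℏ = 2ℏ.
cos θ_min = 2/√6, so θ_min ≈ 35.26°.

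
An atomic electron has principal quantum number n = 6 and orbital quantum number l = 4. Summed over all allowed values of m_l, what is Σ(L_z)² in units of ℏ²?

The allowed m_l values are -4, -3, -2, -1, 0, 1, 2, 3, 4.
Σ m_l² = 2·(1 + 4 + 9 + 16) = 60.

Σ(L_z)² = 60 ℏ²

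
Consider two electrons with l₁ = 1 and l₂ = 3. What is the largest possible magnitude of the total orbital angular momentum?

Angular momentum addition gives L = |l₁ − l₂|, …, l₁ + l₂.
L ∈ {2, 3, 4}.
The largest magnitude corresponds to L = 4: |L_tot| = ℏ√(4·5) = 2√5 ℏ.

|L_tot|_max = 2√5 ℏ ≈ 4.472ℏ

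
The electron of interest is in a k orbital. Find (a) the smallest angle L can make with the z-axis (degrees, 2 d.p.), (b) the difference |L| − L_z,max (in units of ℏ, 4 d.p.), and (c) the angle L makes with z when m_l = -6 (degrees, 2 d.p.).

θ_min ≈ 20.70°; |L|−L_z,max ≈ 0.4833ℏ; θ(m_l=-6) ≈ 143.30°

K corresponds to l = 7.
cos θ_min = 7/√56, so θ_min ≈ 20.70°.
|L| − L_z,max = (2√14 − 7)ℏ ≈ 0.4833ℏ.
For m_l = -6: cos θ = -6/√56, θ ≈ 143.30°.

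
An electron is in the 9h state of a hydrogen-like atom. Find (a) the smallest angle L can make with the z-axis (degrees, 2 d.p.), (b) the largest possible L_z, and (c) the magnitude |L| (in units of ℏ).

The 9h subshell has l = 5.
cos θ_min = 5/√30, so θ_min ≈ 24.09°.
L_z,max = lℏ = 5ℏ.
|L| = ℏ√(5·6) = √30 ℏ ≈ 5.477ℏ.

θ_min ≈ 24.09°; L_z,max = 5ℏ; |L| = √30 ℏ ≈ 5.477ℏ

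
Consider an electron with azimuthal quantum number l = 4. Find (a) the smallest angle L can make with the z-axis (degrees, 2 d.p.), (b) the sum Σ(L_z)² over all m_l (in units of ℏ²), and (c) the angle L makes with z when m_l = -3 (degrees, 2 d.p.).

cos θ_min = 4/√20, so θ_min ≈ 26.57°.
Σ m_l² = 60, so Σ(L_z)² = 60 ℏ².
For m_l = -3: cos θ = -3/√20, θ ≈ 132.13°.

θ_min ≈ 26.57°; Σ(L_z)² = 60 ℏ²; θ(m_l=-3) ≈ 132.13°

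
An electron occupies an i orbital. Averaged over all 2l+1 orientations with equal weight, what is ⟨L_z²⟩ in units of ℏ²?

⟨L_z²⟩ = 14 ℏ²

An i state has l = 6.
The allowed m_l values are -6, -5, -4, -3, -2, -1, 0, 1, 2, 3, 4, 5, 6.
⟨L_z²⟩ = ℏ²·l(l+1)/3 = 14ℏ².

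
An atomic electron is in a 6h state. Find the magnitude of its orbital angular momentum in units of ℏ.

The 6h subshell has l = 5.
|L| = ℏ√(l(l+1)) = ℏ√(5·6) = √30 ℏ

|L| = √30 ℏ ≈ 5.477ℏ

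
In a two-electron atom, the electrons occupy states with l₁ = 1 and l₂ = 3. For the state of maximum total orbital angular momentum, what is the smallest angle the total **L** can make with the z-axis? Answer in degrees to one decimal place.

The total orbital quantum number L ranges from |l₁ − l₂| to l₁ + l₂ in integer steps.
Allowed values: L = 2, 3, 4.
The maximum is L = 4, with |L_tot| = ℏ√(4·5) = 2√5 ℏ.
The minimum angle with z is arccos(4/√20) ≈ 26.6°.

θ_min ≈ 26.6°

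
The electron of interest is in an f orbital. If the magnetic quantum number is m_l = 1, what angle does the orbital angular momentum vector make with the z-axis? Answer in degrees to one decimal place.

θ ≈ 73.2°

The letter f corresponds to l = 3.
|L|² = l(l+1)ℏ² = 12ℏ², so |L| = 2√3 ℏ.
L_z = m_l ℏ = 1ℏ.
cos θ = L_z/|L| = 1/√12, so θ ≈ 73.2°.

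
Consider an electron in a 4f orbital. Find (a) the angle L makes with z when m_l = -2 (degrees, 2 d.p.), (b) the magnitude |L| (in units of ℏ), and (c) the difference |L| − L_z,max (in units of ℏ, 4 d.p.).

θ(m_l=-2) ≈ 125.26°; |L| = 2√3 ℏ ≈ 3.464ℏ; |L|−L_z,max ≈ 0.4641ℏ

The 4f subshell has l = 3.
For m_l = -2: cos θ = -2/√12, θ ≈ 125.26°.
|L| = ℏ√(3·4) = 2√3 ℏ ≈ 3.464ℏ.
|L| − L_z,max = (2√3 − 3)ℏ ≈ 0.4641ℏ.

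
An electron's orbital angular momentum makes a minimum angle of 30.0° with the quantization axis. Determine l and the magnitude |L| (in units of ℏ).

cos²θ_min = l/(l+1) = 0.7500.
Thus l = 0.7500/(1 − 0.7500) ≈ 3.
Then |L| = ℏ√(3·4) = 2√3 ℏ.

l = 3, |L| = 2√3 ℏ ≈ 3.464ℏ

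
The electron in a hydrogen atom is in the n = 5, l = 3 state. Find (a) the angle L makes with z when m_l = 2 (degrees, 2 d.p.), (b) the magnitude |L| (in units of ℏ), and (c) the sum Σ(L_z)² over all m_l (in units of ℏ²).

θ(m_l=2) ≈ 54.74°; |L| = 2√3 ℏ ≈ 3.464ℏ; Σ(L_z)² = 28 ℏ²

For m_l = 2: cos θ = 2/√12, θ ≈ 54.74°.
|L| = ℏ√(3·4) = 2√3 ℏ ≈ 3.464ℏ.
Σ m_l² = 28, so Σ(L_z)² = 28 ℏ².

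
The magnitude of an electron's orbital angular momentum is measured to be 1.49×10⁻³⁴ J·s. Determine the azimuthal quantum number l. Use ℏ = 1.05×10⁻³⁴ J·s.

In units of ℏ, |L| ≈ 1.419.
(|L|/ℏ)² = l(l+1) ≈ 2.01 ⇒ l = 1.

l = 1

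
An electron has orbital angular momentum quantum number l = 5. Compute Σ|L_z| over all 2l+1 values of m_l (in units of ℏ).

Σ|L_z| = 30 ℏ

m_l ∈ {-5, -4, -3, -2, -1, 0, 1, 2, 3, 4, 5}.
Σ|m_l| = 2·5(5+1)/2 = 30.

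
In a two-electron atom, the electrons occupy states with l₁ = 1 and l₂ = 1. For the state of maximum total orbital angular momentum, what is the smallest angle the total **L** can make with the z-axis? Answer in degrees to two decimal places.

θ_min ≈ 35.26°

Angular momentum addition gives L = |l₁ − l₂|, …, l₁ + l₂.
So L can be 0, 1, 2.
The maximum is L = 2, with |L_tot| = ℏ√(2·3) = √6 ℏ.
The minimum angle with z is arccos(2/√6) ≈ 35.26°.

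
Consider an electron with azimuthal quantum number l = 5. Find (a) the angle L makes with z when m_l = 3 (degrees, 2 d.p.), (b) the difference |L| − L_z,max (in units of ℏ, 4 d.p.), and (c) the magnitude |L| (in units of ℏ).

θ(m_l=3) ≈ 56.79°; |L|−L_z,max ≈ 0.4772ℏ; |L| = √30 ℏ ≈ 5.477ℏ

For m_l = 3: cos θ = 3/√30, θ ≈ 56.79°.
|L| − L_z,max = (√30 − 5)ℏ ≈ 0.4772ℏ.
|L| = ℏ√(5·6) = √30 ℏ ≈ 5.477ℏ.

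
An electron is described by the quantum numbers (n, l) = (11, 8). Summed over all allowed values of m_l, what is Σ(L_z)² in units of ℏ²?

Σ(L_z)² = 408 ℏ²

m_l runs from −8 to 8, i.e. {-8, -7, -6, -5, -4, -3, -2, -1, 0, 1, 2, 3, 4, 5, 6, 7, 8}.
Σ m_l² = l(l+1)(2l+1)/3 = 8·9·17/3 = 408.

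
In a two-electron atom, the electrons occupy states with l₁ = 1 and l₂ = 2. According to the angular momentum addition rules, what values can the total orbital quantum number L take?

L runs from |1 − 2| = 1 to 1 + 2 = 3.
So L can be 1, 2, 3.

L = 1, 2, 3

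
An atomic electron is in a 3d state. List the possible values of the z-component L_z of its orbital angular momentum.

The 3d subshell has l = 2.
L_z = m_l ℏ with m_l ranging from −l to +l in integer steps.
For l = 2: m_l ∈ {-2, -1, 0, 1, 2}.

L_z ∈ {−2ℏ, −ℏ, 0, ℏ, 2ℏ}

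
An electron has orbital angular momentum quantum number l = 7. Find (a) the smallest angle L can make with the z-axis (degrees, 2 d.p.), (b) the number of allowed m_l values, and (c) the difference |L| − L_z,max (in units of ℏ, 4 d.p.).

θ_min ≈ 20.70°; 15 values; |L|−L_z,max ≈ 0.4833ℏ

cos θ_min = 7/√56, so θ_min ≈ 20.70°.
There are 2l+1 = 15 values of m_l.
|L| − L_z,max = (2√14 − 7)ℏ ≈ 0.4833ℏ.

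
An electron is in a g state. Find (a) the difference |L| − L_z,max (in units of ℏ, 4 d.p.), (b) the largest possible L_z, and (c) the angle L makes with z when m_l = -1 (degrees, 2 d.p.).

|L|−L_z,max ≈ 0.4721ℏ; L_z,max = 4ℏ; θ(m_l=-1) ≈ 102.92°

G corresponds to l = 4.
|L| − L_z,max = (2√5 − 4)ℏ ≈ 0.4721ℏ.
L_z,max = lℏ = 4ℏ.
For m_l = -1: cos θ = -1/√20, θ ≈ 102.92°.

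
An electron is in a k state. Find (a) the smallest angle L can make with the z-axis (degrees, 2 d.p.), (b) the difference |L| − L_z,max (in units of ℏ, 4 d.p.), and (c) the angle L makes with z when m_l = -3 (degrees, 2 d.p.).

A k state has l = 7.
cos θ_min = 7/√56, so θ_min ≈ 20.70°.
|L| − L_z,max = (2√14 − 7)ℏ ≈ 0.4833ℏ.
For m_l = -3: cos θ = -3/√56, θ ≈ 113.63°.

θ_min ≈ 20.70°; |L|−L_z,max ≈ 0.4833ℏ; θ(m_l=-3) ≈ 113.63°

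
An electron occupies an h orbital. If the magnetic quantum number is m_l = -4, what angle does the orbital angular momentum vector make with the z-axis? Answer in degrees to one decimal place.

θ ≈ 136.9°

An h state has l = 5.
|L| = √(l(l+1)) ℏ = √30 ℏ.
L_z = m_l ℏ = −4ℏ.
cos θ = L_z/|L| = -4/√30, so θ ≈ 136.9°.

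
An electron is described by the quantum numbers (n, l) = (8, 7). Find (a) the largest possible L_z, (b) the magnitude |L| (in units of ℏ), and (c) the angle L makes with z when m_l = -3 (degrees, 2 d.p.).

L_z,max = 7ℏ; |L| = 2√14 ℏ ≈ 7.483ℏ; θ(m_l=-3) ≈ 113.63°

L_z,max = lℏ = 7ℏ.
|L| = ℏ√(7·8) = 2√14 ℏ ≈ 7.483ℏ.
For m_l = -3: cos θ = -3/√56, θ ≈ 113.63°.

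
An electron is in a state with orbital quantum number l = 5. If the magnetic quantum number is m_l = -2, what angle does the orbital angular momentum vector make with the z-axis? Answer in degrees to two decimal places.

|L|² = l(l+1)ℏ² = 30ℏ², so |L| = √30 ℏ.
L_z = m_l ℏ = −2ℏ.
cos θ = L_z/|L| = -2/√30, so θ ≈ 111.42°.

θ ≈ 111.42°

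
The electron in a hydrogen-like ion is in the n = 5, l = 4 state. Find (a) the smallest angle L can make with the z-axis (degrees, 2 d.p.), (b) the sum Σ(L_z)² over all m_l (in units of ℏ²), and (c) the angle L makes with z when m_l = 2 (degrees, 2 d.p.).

cos θ_min = 4/√20, so θ_min ≈ 26.57°.
Σ m_l² = 60, so Σ(L_z)² = 60 ℏ².
For m_l = 2: cos θ = 2/√20, θ ≈ 63.43°.

θ_min ≈ 26.57°; Σ(L_z)² = 60 ℏ²; θ(m_l=2) ≈ 63.43°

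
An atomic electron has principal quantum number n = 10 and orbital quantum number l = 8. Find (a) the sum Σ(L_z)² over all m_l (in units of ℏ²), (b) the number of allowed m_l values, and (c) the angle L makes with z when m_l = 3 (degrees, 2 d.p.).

Σ(L_z)² = 408 ℏ²; 17 values; θ(m_l=3) ≈ 69.30°

Σ m_l² = 408, so Σ(L_z)² = 408 ℏ².
There are 2l+1 = 17 values of m_l.
For m_l = 3: cos θ = 3/√72, θ ≈ 69.30°.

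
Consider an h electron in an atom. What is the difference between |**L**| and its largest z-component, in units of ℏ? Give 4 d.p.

|L| − L_z,max ≈ 0.4772ℏ

The letter h corresponds to l = 5.
|L| = √30 ℏ ≈ 5.4772ℏ, while L_z,max = lℏ = 5ℏ.
The difference is (√30 − 5)ℏ ≈ 0.4772ℏ.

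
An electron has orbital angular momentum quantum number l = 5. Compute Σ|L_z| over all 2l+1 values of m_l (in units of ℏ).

Σ|L_z| = 30 ℏ

m_l runs from −5 to 5, i.e. {-5, -4, -3, -2, -1, 0, 1, 2, 3, 4, 5}.
Σ|m_l| = 2·5(5+1)/2 = 30.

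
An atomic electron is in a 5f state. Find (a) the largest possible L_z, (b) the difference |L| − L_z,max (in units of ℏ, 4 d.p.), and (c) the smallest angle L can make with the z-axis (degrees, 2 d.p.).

The 5f subshell has l = 3.
L_z,max = lℏ = 3ℏ.
|L| − L_z,max = (2√3 − 3)ℏ ≈ 0.4641ℏ.
cos θ_min = 3/√12, so θ_min ≈ 30.00°.

L_z,max = 3ℏ; |L|−L_z,max ≈ 0.4641ℏ; θ_min ≈ 30.00°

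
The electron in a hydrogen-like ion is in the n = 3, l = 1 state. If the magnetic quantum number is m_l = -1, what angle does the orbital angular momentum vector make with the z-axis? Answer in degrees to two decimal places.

θ ≈ 135.00°

|L|² = l(l+1)ℏ² = 2ℏ², so |L| = √2 ℏ.
L_z = m_l ℏ = −1ℏ.
cos θ = L_z/|L| = -1/√2, so θ ≈ 135.00°.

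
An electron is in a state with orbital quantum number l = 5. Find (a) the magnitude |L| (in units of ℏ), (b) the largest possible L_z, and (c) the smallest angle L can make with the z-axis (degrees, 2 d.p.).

|L| = √30 ℏ ≈ 5.477ℏ; L_z,max = 5ℏ; θ_min ≈ 24.09°

|L| = ℏ√(5·6) = √30 ℏ ≈ 5.477ℏ.
L_z,max = lℏ = 5ℏ.
cos θ_min = 5/√30, so θ_min ≈ 24.09°.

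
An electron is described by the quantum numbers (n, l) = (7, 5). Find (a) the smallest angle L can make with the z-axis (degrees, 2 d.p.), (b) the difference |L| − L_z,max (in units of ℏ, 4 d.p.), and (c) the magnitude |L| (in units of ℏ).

θ_min ≈ 24.09°; |L|−L_z,max ≈ 0.4772ℏ; |L| = √30 ℏ ≈ 5.477ℏ

cos θ_min = 5/√30, so θ_min ≈ 24.09°.
|L| − L_z,max = (√30 − 5)ℏ ≈ 0.4772ℏ.
|L| = ℏ√(5·6) = √30 ℏ ≈ 5.477ℏ.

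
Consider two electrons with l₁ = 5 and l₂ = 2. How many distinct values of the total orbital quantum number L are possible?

L runs from |5 − 2| = 3 to 5 + 2 = 7.
So L can be 3, 4, 5, 6, 7.
That is 5 values.

5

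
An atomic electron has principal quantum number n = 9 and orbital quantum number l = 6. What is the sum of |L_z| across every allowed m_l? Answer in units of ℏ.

m_l runs from −6 to 6, i.e. {-6, -5, -4, -3, -2, -1, 0, 1, 2, 3, 4, 5, 6}.
Σ|m_l| = 2(1+2+…+6) = 42.

Σ|L_z| = 42 ℏ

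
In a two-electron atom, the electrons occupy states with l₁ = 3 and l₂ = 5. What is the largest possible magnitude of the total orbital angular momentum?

By the triangle rule, |l₁ − l₂| ≤ L ≤ l₁ + l₂.
Allowed values: L = 2, 3, 4, 5, 6, 7, 8.
The largest magnitude corresponds to L = 8: |L_tot| = ℏ√(8·9) = 6√2 ℏ.

|L_tot|_max = 6√2 ℏ ≈ 8.485ℏ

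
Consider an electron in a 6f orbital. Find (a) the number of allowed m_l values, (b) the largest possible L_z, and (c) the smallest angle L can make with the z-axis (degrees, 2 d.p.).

7 values; L_z,max = 3ℏ; θ_min ≈ 30.00°

For 6f, l = 3.
There are 2l+1 = 7 values of m_l.
L_z,max = lℏ = 3ℏ.
cos θ_min = 3/√12, so θ_min ≈ 30.00°.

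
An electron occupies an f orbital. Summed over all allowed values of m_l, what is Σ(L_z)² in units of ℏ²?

Σ(L_z)² = 28 ℏ²

For an f orbital, l = 3.
m_l ∈ {-3, -2, -1, 0, 1, 2, 3}.
Summing m² from −3 to 3: Σ m_l² = 28.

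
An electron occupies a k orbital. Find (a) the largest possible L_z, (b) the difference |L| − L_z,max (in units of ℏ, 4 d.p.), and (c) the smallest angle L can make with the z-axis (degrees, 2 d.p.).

L_z,max = 7ℏ; |L|−L_z,max ≈ 0.4833ℏ; θ_min ≈ 20.70°

For a k orbital, l = 7.
L_z,max = lℏ = 7ℏ.
|L| − L_z,max = (2√14 − 7)ℏ ≈ 0.4833ℏ.
cos θ_min = 7/√56, so θ_min ≈ 20.70°.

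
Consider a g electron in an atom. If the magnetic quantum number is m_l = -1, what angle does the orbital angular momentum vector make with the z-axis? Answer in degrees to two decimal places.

A g state has l = 4.
|L| = √(l(l+1)) ℏ = 2√5 ℏ.
L_z = m_l ℏ = −1ℏ.
cos θ = L_z/|L| = -1/√20, so θ ≈ 102.92°.

θ ≈ 102.92°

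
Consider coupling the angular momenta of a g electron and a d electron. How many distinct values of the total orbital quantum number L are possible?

L runs from |4 − 2| = 2 to 4 + 2 = 6.
So L can be 2, 3, 4, 5, 6.
That is 5 values.

5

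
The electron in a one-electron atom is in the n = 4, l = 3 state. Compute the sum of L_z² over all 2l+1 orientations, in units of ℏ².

Σ(L_z)² = 28 ℏ²

m_l runs from −3 to 3, i.e. {-3, -2, -1, 0, 1, 2, 3}.
Σ m_l² = l(l+1)(2l+1)/3 = 3·4·7/3 = 28.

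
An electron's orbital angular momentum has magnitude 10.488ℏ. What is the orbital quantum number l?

Since |L|² = l(l+1)ℏ², l(l+1) = 110.
The positive root is l = 10.

l = 10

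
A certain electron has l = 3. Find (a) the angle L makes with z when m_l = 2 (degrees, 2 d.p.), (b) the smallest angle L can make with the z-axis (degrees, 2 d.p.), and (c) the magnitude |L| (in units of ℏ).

θ(m_l=2) ≈ 54.74°; θ_min ≈ 30.00°; |L| = 2√3 ℏ ≈ 3.464ℏ

For m_l = 2: cos θ = 2/√12, θ ≈ 54.74°.
cos θ_min = 3/√12, so θ_min ≈ 30.00°.
|L| = ℏ√(3·4) = 2√3 ℏ ≈ 3.464ℏ.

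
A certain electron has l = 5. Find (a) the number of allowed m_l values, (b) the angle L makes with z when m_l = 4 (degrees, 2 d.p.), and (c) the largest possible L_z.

11 values; θ(m_l=4) ≈ 43.09°; L_z,max = 5ℏ

There are 2l+1 = 11 values of m_l.
For m_l = 4: cos θ = 4/√30, θ ≈ 43.09°.
L_z,max = lℏ = 5ℏ.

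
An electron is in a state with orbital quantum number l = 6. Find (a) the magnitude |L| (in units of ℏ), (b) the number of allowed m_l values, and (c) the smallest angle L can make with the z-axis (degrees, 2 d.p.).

|L| = ℏ√(6·7) = √42 ℏ ≈ 6.481ℏ.
There are 2l+1 = 13 values of m_l.
cos θ_min = 6/√42, so θ_min ≈ 22.21°.

|L| = √42 ℏ ≈ 6.481ℏ; 13 values; θ_min ≈ 22.21°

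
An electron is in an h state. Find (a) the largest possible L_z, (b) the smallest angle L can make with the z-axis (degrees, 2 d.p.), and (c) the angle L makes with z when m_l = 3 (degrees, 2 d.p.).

L_z,max = 5ℏ; θ_min ≈ 24.09°; θ(m_l=3) ≈ 56.79°

An h state has l = 5.
L_z,max = lℏ = 5ℏ.
cos θ_min = 5/√30, so θ_min ≈ 24.09°.
For m_l = 3: cos θ = 3/√30, θ ≈ 56.79°.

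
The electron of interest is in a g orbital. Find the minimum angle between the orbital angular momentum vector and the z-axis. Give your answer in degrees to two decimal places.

θ_min ≈ 26.57°

The letter g corresponds to l = 4.
|L|² = l(l+1)ℏ² = 20ℏ², so |L| = 2√5 ℏ.
The smallest angle corresponds to the largest L_z, i.e. m_l = l = 4, giving L_z = 4ℏ.
cos θ_min = 4/√20, so θ_min ≈ 26.57°.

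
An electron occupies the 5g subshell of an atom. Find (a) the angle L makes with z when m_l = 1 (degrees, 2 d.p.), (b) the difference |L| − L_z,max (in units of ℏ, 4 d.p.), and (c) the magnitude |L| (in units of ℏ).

For 5g, l = 4.
For m_l = 1: cos θ = 1/√20, θ ≈ 77.08°.
|L| − L_z,max = (2√5 − 4)ℏ ≈ 0.4721ℏ.
|L| = ℏ√(4·5) = 2√5 ℏ ≈ 4.472ℏ.

θ(m_l=1) ≈ 77.08°; |L|−L_z,max ≈ 0.4721ℏ; |L| = 2√5 ℏ ≈ 4.472ℏ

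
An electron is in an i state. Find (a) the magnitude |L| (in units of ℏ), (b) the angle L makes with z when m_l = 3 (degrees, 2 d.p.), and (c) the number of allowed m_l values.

For an i orbital, l = 6.
|L| = ℏ√(6·7) = √42 ℏ ≈ 6.481ℏ.
For m_l = 3: cos θ = 3/√42, θ ≈ 62.42°.
There are 2l+1 = 13 values of m_l.

|L| = √42 ℏ ≈ 6.481ℏ; θ(m_l=3) ≈ 62.42°; 13 values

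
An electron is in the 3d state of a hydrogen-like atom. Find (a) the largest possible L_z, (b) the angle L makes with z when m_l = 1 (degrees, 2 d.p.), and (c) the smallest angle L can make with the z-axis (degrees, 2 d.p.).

The 3d subshell has l = 2.
L_z,max = lℏ = 2ℏ.
For m_l = 1: cos θ = 1/√6, θ ≈ 65.91°.
cos θ_min = 2/√6, so θ_min ≈ 35.26°.

L_z,max = 2ℏ; θ(m_l=1) ≈ 65.91°; θ_min ≈ 35.26°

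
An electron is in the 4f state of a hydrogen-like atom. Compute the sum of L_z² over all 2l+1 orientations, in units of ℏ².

For 4f, l = 3.
m_l ∈ {-3, -2, -1, 0, 1, 2, 3}.
Σ m_l² = 2·(1 + 4 + 9) = 28.

Σ(L_z)² = 28 ℏ²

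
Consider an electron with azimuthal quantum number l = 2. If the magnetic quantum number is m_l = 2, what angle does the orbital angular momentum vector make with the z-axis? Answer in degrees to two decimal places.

θ ≈ 35.26°

|L| = √(l(l+1)) ℏ = √6 ℏ.
L_z = m_l ℏ = 2ℏ.
cos θ = L_z/|L| = 2/√6, so θ ≈ 35.26°.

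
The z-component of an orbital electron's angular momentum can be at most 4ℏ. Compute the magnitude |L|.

L_z,max = lℏ, so l = 4.
|L| = √(l(l+1)) ℏ = 2√5 ℏ.

|L| = 2√5 ℏ ≈ 4.472ℏ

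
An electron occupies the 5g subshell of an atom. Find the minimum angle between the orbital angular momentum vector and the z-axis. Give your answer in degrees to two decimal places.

For 5g, l = 4.
|L| = √(l(l+1)) ℏ = 2√5 ℏ.
The smallest angle corresponds to the largest L_z, i.e. m_l = l = 4, giving L_z = 4ℏ.
cos θ_min = 4/√20, so θ_min ≈ 26.57°.

θ_min ≈ 26.57°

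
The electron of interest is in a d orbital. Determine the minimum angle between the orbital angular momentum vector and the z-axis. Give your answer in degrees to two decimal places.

θ_min ≈ 35.26°

For a d orbital, l = 2.
|L|² = l(l+1)ℏ² = 6ℏ², so |L| = √6 ℏ.
The smallest angle corresponds to the largest L_z, i.e. m_l = l = 2, giving L_z = 2ℏ.
cos θ_min = 2/√6, so θ_min ≈ 35.26°.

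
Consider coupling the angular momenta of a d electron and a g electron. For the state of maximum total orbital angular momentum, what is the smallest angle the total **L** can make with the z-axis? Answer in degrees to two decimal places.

θ_min ≈ 22.21°

The total orbital quantum number L ranges from |l₁ − l₂| to l₁ + l₂ in integer steps.
So L can be 2, 3, 4, 5, 6.
The maximum is L = 6, with |L_tot| = ℏ√(6·7) = √42 ℏ.
The minimum angle with z is arccos(6/√42) ≈ 22.21°.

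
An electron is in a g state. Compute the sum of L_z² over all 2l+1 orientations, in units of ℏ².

For a g orbital, l = 4.
m_l ∈ {-4, -3, -2, -1, 0, 1, 2, 3, 4}.
Σ m_l² = l(l+1)(2l+1)/3 = 4·5·9/3 = 60.

Σ(L_z)² = 60 ℏ²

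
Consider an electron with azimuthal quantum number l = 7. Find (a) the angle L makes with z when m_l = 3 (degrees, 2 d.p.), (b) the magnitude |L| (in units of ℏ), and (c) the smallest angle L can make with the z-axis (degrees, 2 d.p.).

For m_l = 3: cos θ = 3/√56, θ ≈ 66.37°.
|L| = ℏ√(7·8) = 2√14 ℏ ≈ 7.483ℏ.
cos θ_min = 7/√56, so θ_min ≈ 20.70°.

θ(m_l=3) ≈ 66.37°; |L| = 2√14 ℏ ≈ 7.483ℏ; θ_min ≈ 20.70°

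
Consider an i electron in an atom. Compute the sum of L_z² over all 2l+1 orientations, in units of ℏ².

For an i orbital, l = 6.
m_l ∈ {-6, -5, -4, -3, -2, -1, 0, 1, 2, 3, 4, 5, 6}.
Summing m² from −6 to 6: Σ m_l² = 182.

Σ(L_z)² = 182 ℏ²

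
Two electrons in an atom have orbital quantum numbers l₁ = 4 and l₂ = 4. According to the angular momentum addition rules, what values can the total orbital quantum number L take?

L = 0, 1, 2, 3, 4, 5, 6, 7, 8

L runs from |4 − 4| = 0 to 4 + 4 = 8.
Allowed values: L = 0, 1, 2, 3, 4, 5, 6, 7, 8.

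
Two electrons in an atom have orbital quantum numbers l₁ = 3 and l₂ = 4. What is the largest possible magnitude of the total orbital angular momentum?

|L_tot|_max = 2√14 ℏ ≈ 7.483ℏ

By the triangle rule, |l₁ − l₂| ≤ L ≤ l₁ + l₂.
So L can be 1, 2, 3, 4, 5, 6, 7.
The largest magnitude corresponds to L = 7: |L_tot| = ℏ√(7·8) = 2√14 ℏ.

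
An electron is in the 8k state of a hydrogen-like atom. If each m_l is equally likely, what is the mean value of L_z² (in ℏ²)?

For 8k, l = 7.
m_l runs from −7 to 7, i.e. {-7, -6, -5, -4, -3, -2, -1, 0, 1, 2, 3, 4, 5, 6, 7}.
Average of L_z² over 15 states: 280/15 ℏ² = 18.67 ℏ².

⟨L_z²⟩ = 18.67 ℏ²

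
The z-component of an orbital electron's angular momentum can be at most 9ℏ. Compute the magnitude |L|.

|L| = 3√10 ℏ ≈ 9.487ℏ

L_z,max = lℏ, so l = 9.
Then |L| = ℏ√(9·10) = 3√10 ℏ.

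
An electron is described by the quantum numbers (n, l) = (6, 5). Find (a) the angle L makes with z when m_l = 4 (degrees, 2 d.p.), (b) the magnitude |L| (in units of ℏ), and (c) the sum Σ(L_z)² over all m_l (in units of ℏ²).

For m_l = 4: cos θ = 4/√30, θ ≈ 43.09°.
|L| = ℏ√(5·6) = √30 ℏ ≈ 5.477ℏ.
Σ m_l² = 110, so Σ(L_z)² = 110 ℏ².

θ(m_l=4) ≈ 43.09°; |L| = √30 ℏ ≈ 5.477ℏ; Σ(L_z)² = 110 ℏ²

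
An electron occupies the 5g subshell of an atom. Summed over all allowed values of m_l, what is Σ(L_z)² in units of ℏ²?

The 5g subshell has l = 4.
m_l ∈ {-4, -3, -2, -1, 0, 1, 2, 3, 4}.
Summing m² from −4 to 4: Σ m_l² = 60.

Σ(L_z)² = 60 ℏ²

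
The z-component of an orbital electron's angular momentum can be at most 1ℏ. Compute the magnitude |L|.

|L| = √2 ℏ ≈ 1.414ℏ

L_z,max = lℏ, so l = 1.
|L| = √(l(l+1)) ℏ = √2 ℏ.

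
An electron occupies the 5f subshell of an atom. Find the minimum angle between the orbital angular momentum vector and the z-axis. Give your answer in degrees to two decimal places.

θ_min ≈ 30.00°

5f means n = 5, l = 3.
|L| = √(l(l+1)) ℏ = 2√3 ℏ.
The smallest angle corresponds to the largest L_z, i.e. m_l = l = 3, giving L_z = 3ℏ.
cos θ_min = 3/√12, so θ_min ≈ 30.00°.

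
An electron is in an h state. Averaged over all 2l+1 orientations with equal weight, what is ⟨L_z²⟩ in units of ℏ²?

⟨L_z²⟩ = 10 ℏ²

The letter h corresponds to l = 5.
The allowed m_l values are -5, -4, -3, -2, -1, 0, 1, 2, 3, 4, 5.
Average of L_z² over 11 states: 110/11 ℏ² = 10 ℏ².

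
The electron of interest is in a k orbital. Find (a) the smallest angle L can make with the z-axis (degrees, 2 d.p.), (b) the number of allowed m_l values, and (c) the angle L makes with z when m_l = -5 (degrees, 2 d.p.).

For a k orbital, l = 7.
cos θ_min = 7/√56, so θ_min ≈ 20.70°.
There are 2l+1 = 15 values of m_l.
For m_l = -5: cos θ = -5/√56, θ ≈ 131.92°.

θ_min ≈ 20.70°; 15 values; θ(m_l=-5) ≈ 131.92°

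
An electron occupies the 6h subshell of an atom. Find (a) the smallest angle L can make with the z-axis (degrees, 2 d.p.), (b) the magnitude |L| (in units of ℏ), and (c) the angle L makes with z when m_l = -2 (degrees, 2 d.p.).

θ_min ≈ 24.09°; |L| = √30 ℏ ≈ 5.477ℏ; θ(m_l=-2) ≈ 111.42°

6h means n = 6, l = 5.
cos θ_min = 5/√30, so θ_min ≈ 24.09°.
|L| = ℏ√(5·6) = √30 ℏ ≈ 5.477ℏ.
For m_l = -2: cos θ = -2/√30, θ ≈ 111.42°.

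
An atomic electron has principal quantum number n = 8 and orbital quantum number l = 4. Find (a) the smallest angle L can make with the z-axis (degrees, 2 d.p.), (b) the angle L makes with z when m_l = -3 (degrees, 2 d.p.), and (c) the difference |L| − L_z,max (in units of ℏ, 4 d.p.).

cos θ_min = 4/√20, so θ_min ≈ 26.57°.
For m_l = -3: cos θ = -3/√20, θ ≈ 132.13°.
|L| − L_z,max = (2√5 − 4)ℏ ≈ 0.4721ℏ.

θ_min ≈ 26.57°; θ(m_l=-3) ≈ 132.13°; |L|−L_z,max ≈ 0.4721ℏ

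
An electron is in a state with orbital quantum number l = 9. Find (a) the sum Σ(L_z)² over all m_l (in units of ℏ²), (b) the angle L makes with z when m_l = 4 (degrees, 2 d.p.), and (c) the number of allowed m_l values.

Σ(L_z)² = 570 ℏ²; θ(m_l=4) ≈ 65.06°; 19 values

Σ m_l² = 570, so Σ(L_z)² = 570 ℏ².
For m_l = 4: cos θ = 4/√90, θ ≈ 65.06°.
There are 2l+1 = 19 values of m_l.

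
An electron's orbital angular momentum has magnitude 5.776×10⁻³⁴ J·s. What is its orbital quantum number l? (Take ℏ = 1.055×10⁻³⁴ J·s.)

l = 5

In units of ℏ, |L| ≈ 5.475.
Set l(l+1) = 29.97; the integer solution is l = 5.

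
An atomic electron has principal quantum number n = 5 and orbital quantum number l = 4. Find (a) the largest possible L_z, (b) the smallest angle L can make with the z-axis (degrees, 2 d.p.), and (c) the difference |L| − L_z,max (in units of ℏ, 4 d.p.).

L_z,max = 4ℏ; θ_min ≈ 26.57°; |L|−L_z,max ≈ 0.4721ℏ

L_z,max = lℏ = 4ℏ.
cos θ_min = 4/√20, so θ_min ≈ 26.57°.
|L| − L_z,max = (2√5 − 4)ℏ ≈ 0.4721ℏ.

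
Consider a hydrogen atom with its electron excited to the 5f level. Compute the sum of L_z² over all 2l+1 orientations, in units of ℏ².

Σ(L_z)² = 28 ℏ²

The 5f level has l = 3.
m_l ∈ {-3, -2, -1, 0, 1, 2, 3}.
Summing m² from −3 to 3: Σ m_l² = 28.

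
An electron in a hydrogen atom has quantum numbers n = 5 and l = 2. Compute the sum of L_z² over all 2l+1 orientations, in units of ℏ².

Σ(L_z)² = 10 ℏ²

m_l ∈ {-2, -1, 0, 1, 2}.
Σ m_l² = l(l+1)(2l+1)/3 = 2·3·5/3 = 10.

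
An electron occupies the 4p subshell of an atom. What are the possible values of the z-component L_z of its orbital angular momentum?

L_z ∈ {−ℏ, 0, ℏ}

4p means n = 4, l = 1.
L_z = m_l ℏ with m_l ranging from −l to +l in integer steps.
For l = 1: m_l ∈ {-1, 0, 1}.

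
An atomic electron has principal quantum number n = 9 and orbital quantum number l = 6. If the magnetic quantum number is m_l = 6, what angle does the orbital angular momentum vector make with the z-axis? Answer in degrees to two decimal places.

θ ≈ 22.21°

|L|² = l(l+1)ℏ² = 42ℏ², so |L| = √42 ℏ.
L_z = m_l ℏ = 6ℏ.
cos θ = L_z/|L| = 6/√42, so θ ≈ 22.21°.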